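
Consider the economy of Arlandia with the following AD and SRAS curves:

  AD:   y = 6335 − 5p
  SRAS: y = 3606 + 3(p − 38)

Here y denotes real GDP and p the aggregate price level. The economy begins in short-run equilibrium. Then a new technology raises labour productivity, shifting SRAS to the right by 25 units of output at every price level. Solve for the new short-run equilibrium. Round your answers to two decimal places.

p = 352.25, y = 4573.75

This is a positive supply shock: SRAS shifts right.
New SRAS: y = 3517 + 3p.
Set AD = SRAS: 6335 − 5p = 3517 + 3p, so 2818 = 8p and p = 352.25.
Substituting into AD, y = 4573.75.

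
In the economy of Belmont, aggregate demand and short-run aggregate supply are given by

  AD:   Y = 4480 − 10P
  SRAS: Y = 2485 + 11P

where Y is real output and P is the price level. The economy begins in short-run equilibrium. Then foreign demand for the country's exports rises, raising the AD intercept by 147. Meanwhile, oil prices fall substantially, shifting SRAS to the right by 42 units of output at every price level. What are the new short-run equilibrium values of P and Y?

After both shocks: AD is Y = 4627 − 10P and SRAS is Y = 2527 + 11P.
Setting them equal: 2100 = 21P, so P = 100.
Y = 4627 − 10·100 = 3627.

P = 100, Y = 3627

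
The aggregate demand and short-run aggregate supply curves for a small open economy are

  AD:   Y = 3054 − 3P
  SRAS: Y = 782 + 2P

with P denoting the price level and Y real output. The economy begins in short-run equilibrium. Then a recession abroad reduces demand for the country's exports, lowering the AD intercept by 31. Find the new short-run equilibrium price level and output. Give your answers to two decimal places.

P = 448.20, Y = 1678.40

This is a negative demand shock: AD shifts left.
New AD: Y = 3023 − 3P.
Set AD = SRAS: 3023 − 3P = 782 + 2P, so 2241 = 5P and P = 448.20.
Substituting into AD, Y = 1678.40.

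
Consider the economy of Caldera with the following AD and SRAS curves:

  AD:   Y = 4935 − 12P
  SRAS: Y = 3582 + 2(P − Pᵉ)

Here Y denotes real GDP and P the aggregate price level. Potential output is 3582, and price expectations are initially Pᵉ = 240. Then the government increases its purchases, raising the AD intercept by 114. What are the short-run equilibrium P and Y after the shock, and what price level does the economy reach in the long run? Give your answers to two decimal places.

Short run: P = 139.07, Y = 3380.14. Long run: P = 122.25.

AD shifts right: new AD is Y = 5049 − 12P. With Pᵉ = 240, SRAS is Y = 3102 + 2P.
Short run: 5049 − 12P = 3102 + 2P gives 1947 = 14P, so P = 139.07 and Y = 5049 − 12P = 3380.14.
Y = 3380.14 is below potential 3582; expectations adjust and SRAS shifts right until Y = 3582.
Long run: on the new AD curve, 3582 = 5049 − 12P gives P = 122.25.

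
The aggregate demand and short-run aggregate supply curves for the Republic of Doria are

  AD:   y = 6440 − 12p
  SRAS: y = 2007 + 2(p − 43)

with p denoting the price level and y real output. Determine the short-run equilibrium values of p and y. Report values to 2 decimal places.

p = 322.79, y = 2566.57

Write SRAS as y = 2007 + 2p − 86 = 1921 + 2p.
Set AD = SRAS: 6440 − 12p = 1921 + 2p, so 4519 = 14p and p = 322.79.
Substituting into AD, y = 6440 − 12p = 2566.57.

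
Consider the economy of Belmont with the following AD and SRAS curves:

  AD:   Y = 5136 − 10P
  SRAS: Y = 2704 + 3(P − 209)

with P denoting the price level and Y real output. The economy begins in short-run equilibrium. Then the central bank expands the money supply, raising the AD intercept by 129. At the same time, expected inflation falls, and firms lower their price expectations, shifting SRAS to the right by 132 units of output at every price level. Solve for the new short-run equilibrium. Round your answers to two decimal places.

After both shocks: AD is Y = 5265 − 10P and SRAS is Y = 2209 + 3P.
Setting them equal: 3056 = 13P, so P = 235.08.
Substituting into AD, Y = 2914.23.

P = 235.08, Y = 2914.23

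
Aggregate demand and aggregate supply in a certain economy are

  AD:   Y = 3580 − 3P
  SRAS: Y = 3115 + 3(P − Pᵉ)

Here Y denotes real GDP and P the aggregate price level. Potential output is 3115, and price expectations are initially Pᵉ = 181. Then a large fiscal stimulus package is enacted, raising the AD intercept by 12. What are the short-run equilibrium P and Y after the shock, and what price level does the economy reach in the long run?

Short run: P = 170, Y = 3082. Long run: P = 159.

AD shifts right: new AD is Y = 3592 − 3P. With Pᵉ = 181, SRAS is Y = 2572 + 3P.
Short run: 3592 − 3P = 2572 + 3P gives 1020 = 6P, so P = 170 and Y = 3592 − 3·170 = 3082.
Y = 3082 is below potential 3115; expectations adjust and SRAS shifts right until Y = 3115.
Long run: on the new AD curve, 3115 = 3592 − 3P gives P = 159.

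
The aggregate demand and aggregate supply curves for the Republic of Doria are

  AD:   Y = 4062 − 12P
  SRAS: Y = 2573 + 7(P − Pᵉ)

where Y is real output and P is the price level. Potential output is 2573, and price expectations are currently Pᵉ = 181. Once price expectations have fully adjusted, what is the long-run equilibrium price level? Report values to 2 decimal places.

Short run: with Pᵉ = 181, SRAS is Y = 1306 + 7P. Setting AD = SRAS gives 2756 = 19P, so P = 145.05 and Y = 4062 − 12P = 2321.37.
Output 2321.37 is below potential 2573, so over time expected prices fall and SRAS shifts right until Y returns to 2573.
Long run: Y = 2573 on the AD curve gives 2573 = 4062 − 12P, so P = 124.08.

Long-run P = 124.08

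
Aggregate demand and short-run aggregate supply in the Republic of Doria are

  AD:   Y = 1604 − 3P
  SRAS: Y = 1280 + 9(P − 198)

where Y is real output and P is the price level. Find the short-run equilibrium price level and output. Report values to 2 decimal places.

P = 175.50, Y = 1077.50

Write SRAS as Y = 1280 + 9P − 1782 = 9P − 502.
Set AD = SRAS: 1604 − 3P = 9P − 502, so 2106 = 12P and P = 175.50.
Substituting into AD, Y = 1604 − 3P = 1077.50.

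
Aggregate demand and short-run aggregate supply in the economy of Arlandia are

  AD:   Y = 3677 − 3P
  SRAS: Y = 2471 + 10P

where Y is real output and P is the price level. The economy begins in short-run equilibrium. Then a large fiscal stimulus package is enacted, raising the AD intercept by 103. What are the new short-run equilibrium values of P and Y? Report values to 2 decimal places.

This is a positive demand shock: AD shifts right.
New AD: Y = 3780 − 3P.
Set AD = SRAS: 3780 − 3P = 2471 + 10P, so 1309 = 13P and P = 100.69.
Substituting into AD, Y = 3477.92.

P = 100.69, Y = 3477.92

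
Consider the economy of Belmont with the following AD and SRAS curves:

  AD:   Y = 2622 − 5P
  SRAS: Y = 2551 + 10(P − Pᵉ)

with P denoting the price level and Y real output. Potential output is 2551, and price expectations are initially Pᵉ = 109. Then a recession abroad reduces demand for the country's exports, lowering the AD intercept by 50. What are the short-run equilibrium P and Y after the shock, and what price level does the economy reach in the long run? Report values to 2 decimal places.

AD shifts left: new AD is Y = 2572 − 5P. With Pᵉ = 109, SRAS is Y = 1461 + 10P.
Short run: 2572 − 5P = 1461 + 10P gives 1111 = 15P, so P = 74.07 and Y = 2572 − 5P = 2201.67.
Y = 2201.67 is below potential 2551; expectations adjust and SRAS shifts right until Y = 2551.
Long run: on the new AD curve, 2551 = 2572 − 5P gives P = 4.20.

Short run: P = 74.07, Y = 2201.67. Long run: P = 4.20.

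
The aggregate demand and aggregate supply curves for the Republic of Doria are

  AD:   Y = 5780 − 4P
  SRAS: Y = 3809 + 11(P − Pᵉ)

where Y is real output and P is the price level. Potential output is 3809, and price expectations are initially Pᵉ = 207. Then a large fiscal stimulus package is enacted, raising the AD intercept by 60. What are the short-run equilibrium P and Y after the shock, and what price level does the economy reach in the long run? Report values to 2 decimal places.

AD shifts right: new AD is Y = 5840 − 4P. With Pᵉ = 207, SRAS is Y = 1532 + 11P.
Short run: 5840 − 4P = 1532 + 11P gives 4308 = 15P, so P = 287.20 and Y = 5840 − 4P = 4691.20.
Y = 4691.20 is above potential 3809; expectations adjust and SRAS shifts left until Y = 3809.
Long run: on the new AD curve, 3809 = 5840 − 4P gives P = 507.75.

Short run: P = 287.20, Y = 4691.20. Long run: P = 507.75.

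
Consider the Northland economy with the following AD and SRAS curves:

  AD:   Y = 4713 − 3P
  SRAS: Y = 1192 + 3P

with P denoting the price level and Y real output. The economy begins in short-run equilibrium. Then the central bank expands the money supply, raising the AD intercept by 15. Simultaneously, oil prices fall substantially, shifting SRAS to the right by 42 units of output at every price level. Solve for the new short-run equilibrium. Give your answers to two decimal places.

After both shocks: AD is Y = 4728 − 3P and SRAS is Y = 1234 + 3P.
Setting them equal: 3494 = 6P, so P = 582.33.
Substituting into AD, Y = 2981.00.

P = 582.33, Y = 2981.00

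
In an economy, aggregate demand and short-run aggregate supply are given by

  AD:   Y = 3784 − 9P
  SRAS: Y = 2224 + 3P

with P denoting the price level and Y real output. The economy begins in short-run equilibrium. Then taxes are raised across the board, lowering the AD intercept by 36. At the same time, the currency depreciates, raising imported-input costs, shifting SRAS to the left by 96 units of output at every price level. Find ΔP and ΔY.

After both shocks: AD is Y = 3748 − 9P and SRAS is Y = 2128 + 3P.
Setting them equal: 1620 = 12P, so P = 135.
Y = 3748 − 9·135 = 2533.
Initially P = 130, Y = 2614, so ΔP = +5 and ΔY = -81.

ΔP = +5, ΔY = -81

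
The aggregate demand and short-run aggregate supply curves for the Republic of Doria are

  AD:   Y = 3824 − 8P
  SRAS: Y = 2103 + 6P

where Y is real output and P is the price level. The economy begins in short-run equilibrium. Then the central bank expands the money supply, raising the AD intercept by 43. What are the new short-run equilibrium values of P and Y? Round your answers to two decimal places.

P = 126.00, Y = 2859.00

This is a positive demand shock: AD shifts right.
New AD: Y = 3867 − 8P.
Set AD = SRAS: 3867 − 8P = 2103 + 6P, so 1764 = 14P and P = 126.00.
Substituting into AD, Y = 2859.00.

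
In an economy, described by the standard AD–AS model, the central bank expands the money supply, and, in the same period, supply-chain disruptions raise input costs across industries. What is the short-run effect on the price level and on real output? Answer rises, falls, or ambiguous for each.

Price level: rises; output: ambiguous

The first event is a positive demand shock: AD shifts right, which by itself pushes P up and Y up.
The second is an adverse supply shock: SRAS shifts left, which by itself pushes P up and Y down.
Both shocks push P up, so P rises. The two shocks push Y in opposite directions, so the effect on Y is ambiguous.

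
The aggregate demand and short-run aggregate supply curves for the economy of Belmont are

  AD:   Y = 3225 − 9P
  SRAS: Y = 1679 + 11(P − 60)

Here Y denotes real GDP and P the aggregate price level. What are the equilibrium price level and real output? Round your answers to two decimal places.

Write SRAS as Y = 1679 + 11P − 660 = 1019 + 11P.
Set AD = SRAS: 3225 − 9P = 1019 + 11P, so 2206 = 20P and P = 110.30.
Substituting into AD, Y = 3225 − 9P = 2232.30.

P = 110.30, Y = 2232.30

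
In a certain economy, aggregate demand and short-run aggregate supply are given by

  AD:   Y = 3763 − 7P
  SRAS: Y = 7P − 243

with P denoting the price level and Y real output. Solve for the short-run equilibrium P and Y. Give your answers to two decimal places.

Set AD = SRAS: 3763 − 7P = 7P − 243, so 4006 = 14P and P = 286.14.
Substituting into AD, Y = 3763 − 7P = 1760.00.

P = 286.14, Y = 1760.00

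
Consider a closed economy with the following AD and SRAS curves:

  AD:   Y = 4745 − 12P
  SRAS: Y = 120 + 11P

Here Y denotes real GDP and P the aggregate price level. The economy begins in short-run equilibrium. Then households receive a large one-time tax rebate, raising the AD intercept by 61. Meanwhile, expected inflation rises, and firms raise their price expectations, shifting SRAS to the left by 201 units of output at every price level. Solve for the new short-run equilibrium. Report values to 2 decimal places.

P = 212.48, Y = 2256.26

After both shocks: AD is Y = 4806 − 12P and SRAS is Y = 11P − 81.
Setting them equal: 4887 = 23P, so P = 212.48.
Substituting into AD, Y = 2256.26.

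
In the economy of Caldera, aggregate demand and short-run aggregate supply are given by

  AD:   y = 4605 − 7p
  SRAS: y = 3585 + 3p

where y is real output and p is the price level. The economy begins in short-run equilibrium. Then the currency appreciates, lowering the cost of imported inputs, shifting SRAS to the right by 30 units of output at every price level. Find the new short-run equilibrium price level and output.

This is a positive supply shock: SRAS shifts right.
New SRAS: y = 3615 + 3p.
Set AD = SRAS: 4605 − 7p = 3615 + 3p, so 990 = 10p and p = 99.
y = 4605 − 7·99 = 3912.

p = 99, y = 3912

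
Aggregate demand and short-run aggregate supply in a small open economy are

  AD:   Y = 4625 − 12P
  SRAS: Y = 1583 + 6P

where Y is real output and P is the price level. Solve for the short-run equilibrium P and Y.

Set AD = SRAS: 4625 − 12P = 1583 + 6P, so 3042 = 18P and P = 169.
Then Y = 4625 − 12·169 = 2597.

P = 169, Y = 2597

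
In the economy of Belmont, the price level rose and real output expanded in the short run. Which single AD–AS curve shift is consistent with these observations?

AD shifted right

P rose and Y rose. An AD shift moves P and Y in the same direction; an SRAS shift moves them in opposite directions.
Here P and Y moved in the same direction, so the AD curve shifted.
Since Y rose, AD shifted right.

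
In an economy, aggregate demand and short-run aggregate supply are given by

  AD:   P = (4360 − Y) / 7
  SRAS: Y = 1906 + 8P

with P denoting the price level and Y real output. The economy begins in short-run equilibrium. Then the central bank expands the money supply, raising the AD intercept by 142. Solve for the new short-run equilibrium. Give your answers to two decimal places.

P = 173.07, Y = 3290.53

This is a positive demand shock: AD shifts right.
New AD: Y = 4502 − 7P.
Set AD = SRAS: 4502 − 7P = 1906 + 8P, so 2596 = 15P and P = 173.07.
Substituting into AD, Y = 3290.53.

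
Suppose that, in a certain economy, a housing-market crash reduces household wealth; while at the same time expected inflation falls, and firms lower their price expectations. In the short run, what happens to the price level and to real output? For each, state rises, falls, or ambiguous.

The first event is a negative demand shock: AD shifts left, which by itself pushes P down and Y down.
The second is a favourable supply shock: SRAS shifts right, which by itself pushes P down and Y up.
Both shocks push P down, so P falls. The two shocks push Y in opposite directions, so the effect on Y is ambiguous.

Price level: falls; output: ambiguous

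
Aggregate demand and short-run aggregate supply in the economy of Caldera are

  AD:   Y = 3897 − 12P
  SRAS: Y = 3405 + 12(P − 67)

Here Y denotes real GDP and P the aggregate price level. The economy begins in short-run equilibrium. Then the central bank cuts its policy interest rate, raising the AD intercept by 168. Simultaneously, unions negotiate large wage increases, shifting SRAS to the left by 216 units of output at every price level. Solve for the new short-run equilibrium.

After both shocks: AD is Y = 4065 − 12P and SRAS is Y = 2385 + 12P.
Setting them equal: 1680 = 24P, so P = 70.
Y = 4065 − 12·70 = 3225.

P = 70, Y = 3225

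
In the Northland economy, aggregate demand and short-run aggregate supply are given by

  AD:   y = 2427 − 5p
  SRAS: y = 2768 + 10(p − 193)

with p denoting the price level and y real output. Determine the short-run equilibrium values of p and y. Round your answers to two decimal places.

p = 105.93, y = 1897.33

Write SRAS as y = 2768 + 10p − 1930 = 838 + 10p.
Set AD = SRAS: 2427 − 5p = 838 + 10p, so 1589 = 15p and p = 105.93.
Substituting into AD, y = 2427 − 5p = 1897.33.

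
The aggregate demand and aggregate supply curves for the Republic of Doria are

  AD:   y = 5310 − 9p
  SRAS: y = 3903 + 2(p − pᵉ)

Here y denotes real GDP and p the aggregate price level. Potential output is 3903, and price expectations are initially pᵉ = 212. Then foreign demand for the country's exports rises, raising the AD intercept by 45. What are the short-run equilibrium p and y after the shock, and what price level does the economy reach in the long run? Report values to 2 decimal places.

Short run: p = 170.55, y = 3820.09. Long run: p = 161.33.

AD shifts right: new AD is y = 5355 − 9p. With pᵉ = 212, SRAS is y = 3479 + 2p.
Short run: 5355 − 9p = 3479 + 2p gives 1876 = 11p, so p = 170.55 and y = 5355 − 9p = 3820.09.
y = 3820.09 is below potential 3903; expectations adjust and SRAS shifts right until y = 3903.
Long run: on the new AD curve, 3903 = 5355 − 9p gives p = 161.33.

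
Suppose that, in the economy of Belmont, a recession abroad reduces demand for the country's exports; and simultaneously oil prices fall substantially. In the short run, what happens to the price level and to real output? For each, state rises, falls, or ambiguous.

Price level: falls; output: ambiguous

The first event is a negative demand shock: AD shifts left, which by itself pushes P down and Y down.
The second is a favourable supply shock: SRAS shifts right, which by itself pushes P down and Y up.
Both shocks push P down, so P falls. The two shocks push Y in opposite directions, so the effect on Y is ambiguous.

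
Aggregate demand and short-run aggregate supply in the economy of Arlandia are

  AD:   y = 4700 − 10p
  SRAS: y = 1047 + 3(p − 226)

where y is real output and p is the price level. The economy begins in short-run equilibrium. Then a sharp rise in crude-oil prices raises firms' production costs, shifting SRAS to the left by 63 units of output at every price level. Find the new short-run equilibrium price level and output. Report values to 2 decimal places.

p = 338.00, y = 1320.00

This is a negative supply shock: SRAS shifts left.
New SRAS: y = 306 + 3p.
Set AD = SRAS: 4700 − 10p = 306 + 3p, so 4394 = 13p and p = 338.00.
Substituting into AD, y = 1320.00.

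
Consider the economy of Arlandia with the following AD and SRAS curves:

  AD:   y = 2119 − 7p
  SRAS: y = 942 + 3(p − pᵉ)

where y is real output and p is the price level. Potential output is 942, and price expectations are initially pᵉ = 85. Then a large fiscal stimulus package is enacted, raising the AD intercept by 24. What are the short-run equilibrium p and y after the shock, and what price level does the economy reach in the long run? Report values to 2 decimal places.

AD shifts right: new AD is y = 2143 − 7p. With pᵉ = 85, SRAS is y = 687 + 3p.
Short run: 2143 − 7p = 687 + 3p gives 1456 = 10p, so p = 145.60 and y = 2143 − 7p = 1123.80.
y = 1123.80 is above potential 942; expectations adjust and SRAS shifts left until y = 942.
Long run: on the new AD curve, 942 = 2143 − 7p gives p = 171.57.

Short run: p = 145.60, y = 1123.80. Long run: p = 171.57.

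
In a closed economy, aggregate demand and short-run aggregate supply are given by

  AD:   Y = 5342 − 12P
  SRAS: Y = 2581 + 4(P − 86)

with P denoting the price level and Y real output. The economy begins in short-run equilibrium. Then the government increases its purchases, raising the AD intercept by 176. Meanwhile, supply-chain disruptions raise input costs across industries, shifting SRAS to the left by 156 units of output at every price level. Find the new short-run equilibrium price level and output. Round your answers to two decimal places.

After both shocks: AD is Y = 5518 − 12P and SRAS is Y = 2081 + 4P.
Setting them equal: 3437 = 16P, so P = 214.81.
Substituting into AD, Y = 2940.25.

P = 214.81, Y = 2940.25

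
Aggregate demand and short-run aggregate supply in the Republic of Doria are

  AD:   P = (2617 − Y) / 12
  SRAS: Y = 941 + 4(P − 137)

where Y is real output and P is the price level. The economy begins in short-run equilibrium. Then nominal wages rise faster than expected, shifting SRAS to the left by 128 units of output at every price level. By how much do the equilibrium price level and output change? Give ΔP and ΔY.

ΔP = +8, ΔY = -96

This is a negative supply shock: SRAS shifts left.
New SRAS: Y = 265 + 4P.
Set AD = SRAS: 2617 − 12P = 265 + 4P, so 2352 = 16P and P = 147.
Y = 2617 − 12·147 = 853.
Initially P = 139, Y = 949, so ΔP = +8 and ΔY = -96.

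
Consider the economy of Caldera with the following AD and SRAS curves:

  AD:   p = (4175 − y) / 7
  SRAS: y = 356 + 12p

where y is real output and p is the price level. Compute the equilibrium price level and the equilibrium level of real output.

Rearrange AD to y = 4175 − 7p.
Set AD = SRAS: 4175 − 7p = 356 + 12p, so 3819 = 19p and p = 201.
Then y = 4175 − 7·201 = 2768.

p = 201, y = 2768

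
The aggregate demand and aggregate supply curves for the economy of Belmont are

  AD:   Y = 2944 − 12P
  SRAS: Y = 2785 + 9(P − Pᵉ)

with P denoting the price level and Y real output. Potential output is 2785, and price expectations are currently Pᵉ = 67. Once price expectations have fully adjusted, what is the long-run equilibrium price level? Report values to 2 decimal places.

Long-run P = 13.25

Short run: with Pᵉ = 67, SRAS is Y = 2182 + 9P. Setting AD = SRAS gives 762 = 21P, so P = 36.29 and Y = 2944 − 12P = 2508.57.
Output 2508.57 is below potential 2785, so over time expected prices fall and SRAS shifts right until Y returns to 2785.
Long run: Y = 2785 on the AD curve gives 2785 = 2944 − 12P, so P = 13.25.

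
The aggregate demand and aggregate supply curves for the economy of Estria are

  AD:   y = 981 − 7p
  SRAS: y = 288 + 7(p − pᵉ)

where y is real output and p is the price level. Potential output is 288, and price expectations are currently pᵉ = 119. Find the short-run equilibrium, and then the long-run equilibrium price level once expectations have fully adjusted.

Short run: with pᵉ = 119, SRAS is y = 7p − 545. Setting AD = SRAS gives 1526 = 14p, so p = 109 and y = 981 − 7·109 = 218.
Output 218 is below potential 288, so over time expected prices fall and SRAS shifts right until y returns to 288.
Long run: y = 288 on the AD curve gives 288 = 981 − 7p, so p = 99.

Short run: p = 109, y = 218. Long run: p = 99.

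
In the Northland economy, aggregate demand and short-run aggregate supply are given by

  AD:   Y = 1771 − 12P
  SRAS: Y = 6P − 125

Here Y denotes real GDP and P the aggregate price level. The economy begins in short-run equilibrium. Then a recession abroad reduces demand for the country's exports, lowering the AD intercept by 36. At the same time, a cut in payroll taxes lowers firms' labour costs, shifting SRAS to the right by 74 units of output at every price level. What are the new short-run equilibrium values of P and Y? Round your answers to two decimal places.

P = 99.22, Y = 544.33

After both shocks: AD is Y = 1735 − 12P and SRAS is Y = 6P − 51.
Setting them equal: 1786 = 18P, so P = 99.22.
Substituting into AD, Y = 544.33.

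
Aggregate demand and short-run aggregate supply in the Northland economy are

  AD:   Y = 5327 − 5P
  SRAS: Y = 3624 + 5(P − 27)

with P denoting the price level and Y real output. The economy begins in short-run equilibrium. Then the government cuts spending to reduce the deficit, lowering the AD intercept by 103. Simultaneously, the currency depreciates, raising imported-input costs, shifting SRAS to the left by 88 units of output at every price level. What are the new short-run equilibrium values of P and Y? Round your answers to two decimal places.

After both shocks: AD is Y = 5224 − 5P and SRAS is Y = 3401 + 5P.
Setting them equal: 1823 = 10P, so P = 182.30.
Substituting into AD, Y = 4312.50.

P = 182.30, Y = 4312.50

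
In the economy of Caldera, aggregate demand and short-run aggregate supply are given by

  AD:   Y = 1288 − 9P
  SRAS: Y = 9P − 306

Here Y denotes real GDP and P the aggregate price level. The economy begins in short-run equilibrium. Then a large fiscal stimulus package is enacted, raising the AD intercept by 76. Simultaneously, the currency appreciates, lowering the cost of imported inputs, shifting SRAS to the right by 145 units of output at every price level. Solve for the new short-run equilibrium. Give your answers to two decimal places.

P = 84.72, Y = 601.50

After both shocks: AD is Y = 1364 − 9P and SRAS is Y = 9P − 161.
Setting them equal: 1525 = 18P, so P = 84.72.
Substituting into AD, Y = 601.50.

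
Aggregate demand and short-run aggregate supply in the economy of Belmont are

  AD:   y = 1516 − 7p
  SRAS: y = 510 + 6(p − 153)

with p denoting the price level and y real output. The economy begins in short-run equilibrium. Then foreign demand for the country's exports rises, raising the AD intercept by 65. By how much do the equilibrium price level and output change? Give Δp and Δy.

This is a positive demand shock: AD shifts right.
New AD: y = 1581 − 7p.
SRAS can be written y = 6p − 408.
Set AD = SRAS: 1581 − 7p = 6p − 408, so 1989 = 13p and p = 153.
y = 1581 − 7·153 = 510.
Initially p = 148, y = 480, so Δp = +5 and Δy = +30.

Δp = +5, Δy = +30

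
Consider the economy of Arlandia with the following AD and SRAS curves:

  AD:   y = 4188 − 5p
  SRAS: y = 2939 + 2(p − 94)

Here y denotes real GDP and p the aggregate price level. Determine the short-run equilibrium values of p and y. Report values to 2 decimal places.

Write SRAS as y = 2939 + 2p − 188 = 2751 + 2p.
Set AD = SRAS: 4188 − 5p = 2751 + 2p, so 1437 = 7p and p = 205.29.
Substituting into AD, y = 4188 − 5p = 3161.57.

p = 205.29, y = 3161.57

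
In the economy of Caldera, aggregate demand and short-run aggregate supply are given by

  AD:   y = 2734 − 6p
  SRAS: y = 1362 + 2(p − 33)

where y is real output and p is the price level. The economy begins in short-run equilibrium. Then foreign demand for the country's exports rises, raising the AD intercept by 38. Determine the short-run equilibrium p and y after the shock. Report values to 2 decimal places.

p = 184.50, y = 1665.00

This is a positive demand shock: AD shifts right.
New AD: y = 2772 − 6p.
SRAS can be written y = 1296 + 2p.
Set AD = SRAS: 2772 − 6p = 1296 + 2p, so 1476 = 8p and p = 184.50.
Substituting into AD, y = 1665.00.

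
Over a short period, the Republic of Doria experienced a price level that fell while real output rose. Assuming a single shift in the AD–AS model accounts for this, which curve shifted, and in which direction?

SRAS shifted right

P fell and Y rose. An AD shift moves P and Y in the same direction; an SRAS shift moves them in opposite directions.
Here P and Y moved in opposite directions, so the SRAS curve shifted.
Since Y rose, SRAS shifted right.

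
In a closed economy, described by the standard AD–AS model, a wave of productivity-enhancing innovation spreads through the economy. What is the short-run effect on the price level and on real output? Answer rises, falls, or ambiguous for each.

Price level: falls; output: rises

This is a favourable supply shock: SRAS shifts right.
Moving along the downward-sloping AD curve, P falls and Y rises.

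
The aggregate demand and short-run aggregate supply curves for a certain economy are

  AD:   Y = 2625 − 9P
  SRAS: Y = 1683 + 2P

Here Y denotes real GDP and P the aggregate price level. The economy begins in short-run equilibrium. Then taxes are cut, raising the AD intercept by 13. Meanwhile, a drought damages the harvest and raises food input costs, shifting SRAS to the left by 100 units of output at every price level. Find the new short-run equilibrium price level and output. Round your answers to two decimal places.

P = 95.91, Y = 1774.82

After both shocks: AD is Y = 2638 − 9P and SRAS is Y = 1583 + 2P.
Setting them equal: 1055 = 11P, so P = 95.91.
Substituting into AD, Y = 1774.82.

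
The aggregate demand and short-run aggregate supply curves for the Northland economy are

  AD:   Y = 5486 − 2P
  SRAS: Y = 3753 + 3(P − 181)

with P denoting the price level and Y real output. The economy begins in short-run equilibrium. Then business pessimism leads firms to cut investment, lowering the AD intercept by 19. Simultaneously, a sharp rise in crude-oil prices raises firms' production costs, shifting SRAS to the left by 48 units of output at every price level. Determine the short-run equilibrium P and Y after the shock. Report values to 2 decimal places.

P = 461.00, Y = 4545.00

After both shocks: AD is Y = 5467 − 2P and SRAS is Y = 3162 + 3P.
Setting them equal: 2305 = 5P, so P = 461.00.
Substituting into AD, Y = 4545.00.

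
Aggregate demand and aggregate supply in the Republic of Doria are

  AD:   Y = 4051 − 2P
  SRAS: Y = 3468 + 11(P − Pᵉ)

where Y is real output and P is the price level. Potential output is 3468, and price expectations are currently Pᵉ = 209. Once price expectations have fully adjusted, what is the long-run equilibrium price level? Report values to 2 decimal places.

Short run: with Pᵉ = 209, SRAS is Y = 1169 + 11P. Setting AD = SRAS gives 2882 = 13P, so P = 221.69 and Y = 4051 − 2P = 3607.62.
Output 3607.62 is above potential 3468, so over time expected prices rise and SRAS shifts left until Y returns to 3468.
Long run: Y = 3468 on the AD curve gives 3468 = 4051 − 2P, so P = 291.50.

Long-run P = 291.50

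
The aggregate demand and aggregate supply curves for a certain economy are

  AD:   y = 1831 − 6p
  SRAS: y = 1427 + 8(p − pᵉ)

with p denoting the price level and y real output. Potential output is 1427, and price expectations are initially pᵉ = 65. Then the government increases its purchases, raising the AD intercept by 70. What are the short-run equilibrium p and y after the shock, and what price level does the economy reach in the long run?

Short run: p = 71, y = 1475. Long run: p = 79.

AD shifts right: new AD is y = 1901 − 6p. With pᵉ = 65, SRAS is y = 907 + 8p.
Short run: 1901 − 6p = 907 + 8p gives 994 = 14p, so p = 71 and y = 1901 − 6·71 = 1475.
y = 1475 is above potential 1427; expectations adjust and SRAS shifts left until y = 1427.
Long run: on the new AD curve, 1427 = 1901 − 6p gives p = 79.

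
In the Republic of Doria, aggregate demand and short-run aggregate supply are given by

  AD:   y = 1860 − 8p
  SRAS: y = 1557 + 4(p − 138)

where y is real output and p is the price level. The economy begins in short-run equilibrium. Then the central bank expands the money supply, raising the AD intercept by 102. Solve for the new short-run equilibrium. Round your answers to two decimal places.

This is a positive demand shock: AD shifts right.
New AD: y = 1962 − 8p.
SRAS can be written y = 1005 + 4p.
Set AD = SRAS: 1962 − 8p = 1005 + 4p, so 957 = 12p and p = 79.75.
Substituting into AD, y = 1324.00.

p = 79.75, y = 1324.00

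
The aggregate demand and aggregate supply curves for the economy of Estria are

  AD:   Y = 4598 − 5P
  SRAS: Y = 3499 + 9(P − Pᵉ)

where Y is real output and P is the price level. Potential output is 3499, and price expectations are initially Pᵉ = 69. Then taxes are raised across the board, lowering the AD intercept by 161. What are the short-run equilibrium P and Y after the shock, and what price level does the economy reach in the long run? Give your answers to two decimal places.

Short run: P = 111.36, Y = 3880.21. Long run: P = 187.60.

AD shifts left: new AD is Y = 4437 − 5P. With Pᵉ = 69, SRAS is Y = 2878 + 9P.
Short run: 4437 − 5P = 2878 + 9P gives 1559 = 14P, so P = 111.36 and Y = 4437 − 5P = 3880.21.
Y = 3880.21 is above potential 3499; expectations adjust and SRAS shifts left until Y = 3499.
Long run: on the new AD curve, 3499 = 4437 − 5P gives P = 187.60.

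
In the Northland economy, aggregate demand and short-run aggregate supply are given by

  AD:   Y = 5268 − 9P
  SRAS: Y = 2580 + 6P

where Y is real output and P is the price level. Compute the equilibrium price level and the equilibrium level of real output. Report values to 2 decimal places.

Set AD = SRAS: 5268 − 9P = 2580 + 6P, so 2688 = 15P and P = 179.20.
Substituting into AD, Y = 5268 − 9P = 3655.20.

P = 179.20, Y = 3655.20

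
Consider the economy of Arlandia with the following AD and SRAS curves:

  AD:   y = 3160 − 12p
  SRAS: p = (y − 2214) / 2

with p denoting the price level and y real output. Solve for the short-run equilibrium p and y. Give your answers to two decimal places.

p = 67.57, y = 2349.14

Rearrange SRAS to y = 2214 + 2p.
Set AD = SRAS: 3160 − 12p = 2214 + 2p, so 946 = 14p and p = 67.57.
Substituting into AD, y = 3160 − 12p = 2349.14.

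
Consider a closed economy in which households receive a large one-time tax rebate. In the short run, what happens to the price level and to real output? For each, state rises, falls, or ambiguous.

This is a positive demand shock: AD shifts right.
Moving along the upward-sloping SRAS curve, P rises and Y rises.

Price level: rises; output: rises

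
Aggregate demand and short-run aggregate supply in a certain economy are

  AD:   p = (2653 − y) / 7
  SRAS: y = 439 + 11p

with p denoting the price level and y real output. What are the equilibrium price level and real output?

Rearrange AD to y = 2653 − 7p.
Set AD = SRAS: 2653 − 7p = 439 + 11p, so 2214 = 18p and p = 123.
Then y = 2653 − 7·123 = 1792.

p = 123, y = 1792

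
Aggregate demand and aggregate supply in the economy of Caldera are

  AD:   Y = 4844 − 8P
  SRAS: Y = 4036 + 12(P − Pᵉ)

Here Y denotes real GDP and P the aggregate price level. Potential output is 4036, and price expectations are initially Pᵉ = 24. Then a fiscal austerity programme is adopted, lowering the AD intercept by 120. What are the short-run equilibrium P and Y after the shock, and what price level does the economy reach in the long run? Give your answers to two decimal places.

AD shifts left: new AD is Y = 4724 − 8P. With Pᵉ = 24, SRAS is Y = 3748 + 12P.
Short run: 4724 − 8P = 3748 + 12P gives 976 = 20P, so P = 48.80 and Y = 4724 − 8P = 4333.60.
Y = 4333.60 is above potential 4036; expectations adjust and SRAS shifts left until Y = 4036.
Long run: on the new AD curve, 4036 = 4724 − 8P gives P = 86.00.

Short run: P = 48.80, Y = 4333.60. Long run: P = 86.00.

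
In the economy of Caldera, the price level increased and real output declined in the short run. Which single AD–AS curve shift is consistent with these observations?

P rose and Y fell. An AD shift moves P and Y in the same direction; an SRAS shift moves them in opposite directions.
Here P and Y moved in opposite directions, so the SRAS curve shifted.
Since Y fell, SRAS shifted left.

SRAS shifted left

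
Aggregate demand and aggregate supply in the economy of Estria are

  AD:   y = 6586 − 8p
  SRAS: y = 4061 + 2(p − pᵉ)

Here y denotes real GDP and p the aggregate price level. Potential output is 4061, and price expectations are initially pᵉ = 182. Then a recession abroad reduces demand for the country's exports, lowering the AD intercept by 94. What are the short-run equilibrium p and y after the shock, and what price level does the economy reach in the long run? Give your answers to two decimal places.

Short run: p = 279.50, y = 4256.00. Long run: p = 303.88.

AD shifts left: new AD is y = 6492 − 8p. With pᵉ = 182, SRAS is y = 3697 + 2p.
Short run: 6492 − 8p = 3697 + 2p gives 2795 = 10p, so p = 279.50 and y = 6492 − 8p = 4256.00.
y = 4256.00 is above potential 4061; expectations adjust and SRAS shifts left until y = 4061.
Long run: on the new AD curve, 4061 = 6492 − 8p gives p = 303.88.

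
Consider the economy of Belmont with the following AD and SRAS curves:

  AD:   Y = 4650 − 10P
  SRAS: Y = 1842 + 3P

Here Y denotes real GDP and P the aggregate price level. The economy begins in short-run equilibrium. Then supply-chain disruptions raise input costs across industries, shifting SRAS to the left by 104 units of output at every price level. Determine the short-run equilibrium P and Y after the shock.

This is a negative supply shock: SRAS shifts left.
New SRAS: Y = 1738 + 3P.
Set AD = SRAS: 4650 − 10P = 1738 + 3P, so 2912 = 13P and P = 224.
Y = 4650 − 10·224 = 2410.

P = 224, Y = 2410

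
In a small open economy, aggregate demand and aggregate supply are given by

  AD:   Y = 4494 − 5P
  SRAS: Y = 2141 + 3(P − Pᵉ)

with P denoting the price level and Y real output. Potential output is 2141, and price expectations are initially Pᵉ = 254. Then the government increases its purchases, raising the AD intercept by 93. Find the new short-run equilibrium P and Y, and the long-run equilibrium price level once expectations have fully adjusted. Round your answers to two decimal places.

Short run: P = 401.00, Y = 2582.00. Long run: P = 489.20.

AD shifts right: new AD is Y = 4587 − 5P. With Pᵉ = 254, SRAS is Y = 1379 + 3P.
Short run: 4587 − 5P = 1379 + 3P gives 3208 = 8P, so P = 401.00 and Y = 4587 − 5P = 2582.00.
Y = 2582.00 is above potential 2141; expectations adjust and SRAS shifts left until Y = 2141.
Long run: on the new AD curve, 2141 = 4587 − 5P gives P = 489.20.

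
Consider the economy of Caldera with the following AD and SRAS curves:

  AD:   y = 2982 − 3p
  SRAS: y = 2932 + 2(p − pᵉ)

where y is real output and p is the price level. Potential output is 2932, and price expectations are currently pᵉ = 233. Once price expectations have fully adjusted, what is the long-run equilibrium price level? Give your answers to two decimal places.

Short run: with pᵉ = 233, SRAS is y = 2466 + 2p. Setting AD = SRAS gives 516 = 5p, so p = 103.20 and y = 2982 − 3p = 2672.40.
Output 2672.40 is below potential 2932, so over time expected prices fall and SRAS shifts right until y returns to 2932.
Long run: y = 2932 on the AD curve gives 2932 = 2982 − 3p, so p = 16.67.

Long-run p = 16.67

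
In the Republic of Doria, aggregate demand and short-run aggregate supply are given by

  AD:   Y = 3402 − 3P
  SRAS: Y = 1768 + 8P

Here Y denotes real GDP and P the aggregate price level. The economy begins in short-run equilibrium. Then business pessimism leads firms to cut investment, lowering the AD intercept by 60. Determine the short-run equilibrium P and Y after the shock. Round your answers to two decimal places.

P = 143.09, Y = 2912.73

This is a negative demand shock: AD shifts left.
New AD: Y = 3342 − 3P.
Set AD = SRAS: 3342 − 3P = 1768 + 8P, so 1574 = 11P and P = 143.09.
Substituting into AD, Y = 2912.73.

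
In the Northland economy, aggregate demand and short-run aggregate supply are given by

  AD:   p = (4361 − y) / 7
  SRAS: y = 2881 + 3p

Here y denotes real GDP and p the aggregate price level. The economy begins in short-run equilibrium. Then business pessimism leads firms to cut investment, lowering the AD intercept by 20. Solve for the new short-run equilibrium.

This is a negative demand shock: AD shifts left.
New AD: y = 4341 − 7p.
Set AD = SRAS: 4341 − 7p = 2881 + 3p, so 1460 = 10p and p = 146.
y = 4341 − 7·146 = 3319.

p = 146, y = 3319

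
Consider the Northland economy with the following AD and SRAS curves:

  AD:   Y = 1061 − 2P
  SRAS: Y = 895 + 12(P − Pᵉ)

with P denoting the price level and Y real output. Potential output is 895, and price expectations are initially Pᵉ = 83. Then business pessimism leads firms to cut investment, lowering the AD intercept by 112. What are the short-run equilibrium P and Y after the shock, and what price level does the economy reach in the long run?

Short run: P = 75, Y = 799. Long run: P = 27.

AD shifts left: new AD is Y = 949 − 2P. With Pᵉ = 83, SRAS is Y = 12P − 101.
Short run: 949 − 2P = 12P − 101 gives 1050 = 14P, so P = 75 and Y = 949 − 2·75 = 799.
Y = 799 is below potential 895; expectations adjust and SRAS shifts right until Y = 895.
Long run: on the new AD curve, 895 = 949 − 2P gives P = 27.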